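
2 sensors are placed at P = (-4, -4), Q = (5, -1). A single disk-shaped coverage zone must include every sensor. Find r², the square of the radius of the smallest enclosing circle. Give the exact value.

The smallest circle enclosing two points has them as diameter endpoints.
Centre = midpoint = (0.5, -2.5); r² = |PQ|²/4 = 90/4 = 22.5.

22.5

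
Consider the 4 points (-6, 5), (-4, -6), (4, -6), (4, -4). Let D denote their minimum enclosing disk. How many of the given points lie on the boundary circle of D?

2

By Welzl's lemma the MEC is supported by two points (diametrically opposite) or three points (on a circumcircle).
The farthest pair is (-6, 5)–(4, -6) with squared distance 221. The circle on this segment as diameter has centre (-1, -0.5) and r² = 221/4 = 55.25.
Check (-4, -6): distance² to centre = 39.25 ≤ 55.25, so it lies inside.
All remaining points lie in this disk, and no smaller disk contains both endpoints, so this is the minimum enclosing circle.
The points at distance exactly r from the centre are (-6, 5), (4, -6) — 2 points.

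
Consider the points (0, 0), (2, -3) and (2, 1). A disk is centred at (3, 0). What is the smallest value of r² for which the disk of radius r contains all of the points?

The required radius is the distance from (3, 0) to the farthest point.
Squared distances: 9, 10, 2.
Maximum is 10, attained at (2, -3).

10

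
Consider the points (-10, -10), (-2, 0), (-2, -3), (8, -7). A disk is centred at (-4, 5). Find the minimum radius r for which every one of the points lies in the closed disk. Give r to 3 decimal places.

16.971

The required radius is the distance from (-4, 5) to the farthest point.
Squared distances: 261, 29, 68, 288.
Maximum is 288, attained at (8, -7).
r = √288 ≈ 16.971.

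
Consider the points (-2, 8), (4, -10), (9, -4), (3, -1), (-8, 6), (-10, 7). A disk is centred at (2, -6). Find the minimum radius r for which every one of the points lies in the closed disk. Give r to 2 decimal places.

The required radius is the distance from (2, -6) to the farthest point.
Squared distances: 212, 20, 53, 26, 244, 313.
Maximum is 313, attained at (-10, 7).
r = √313 ≈ 17.69.

17.69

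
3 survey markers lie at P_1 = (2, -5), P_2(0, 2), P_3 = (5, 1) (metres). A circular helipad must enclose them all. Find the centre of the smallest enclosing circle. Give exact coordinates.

Side lengths²: P_1P_2² = 53, P_1P_3² = 45, P_2P_3² = 26.
Since P_1P_2² = 53 < 45 + 26 = 71, the triangle is acute, so the smallest enclosing circle is the circumcircle.
Circumcentre = (43/22, -27/22), r² = 3445/242.
Centre = (43/22, -27/22).

(43/22, -27/22)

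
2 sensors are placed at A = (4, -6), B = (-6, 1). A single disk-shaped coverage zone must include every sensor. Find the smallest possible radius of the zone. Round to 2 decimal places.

The smallest circle enclosing two points has them as diameter endpoints.
Centre = midpoint = (-1, -2.5); r² = |AB|²/4 = 149/4 = 37.25.
r = √(37.25) ≈ 6.10.

6.10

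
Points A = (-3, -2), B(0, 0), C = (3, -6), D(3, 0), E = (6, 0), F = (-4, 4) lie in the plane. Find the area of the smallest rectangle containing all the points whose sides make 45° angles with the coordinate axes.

93.5

In coordinates u = x + y, v = x − y the rectangle is axis-aligned; the map (x,y)→(u,v) scales areas by 2.
u-values: -5, 0, -3, 3, 6, 0; range = 6 − (-5) = 11.
v-values: -1, 0, 9, 3, 6, -8; range = 9 − (-8) = 17.
Area = (11 × 17) / 2 = 93.5.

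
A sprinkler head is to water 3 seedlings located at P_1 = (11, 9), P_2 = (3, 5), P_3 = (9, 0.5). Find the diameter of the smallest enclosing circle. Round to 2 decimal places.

Side lengths²: P_1P_2² = 80, P_1P_3² = 76.25, P_2P_3² = 56.25.
Since P_1P_2² = 80 < 76.25 + 56.25 = 132.5, the triangle is acute, so the smallest enclosing circle is the circumcircle.
Circumcentre = (7.875, 5.25), r² = 23.828125.
Diameter = 2r = 2√(23.828125) ≈ 9.76.

9.76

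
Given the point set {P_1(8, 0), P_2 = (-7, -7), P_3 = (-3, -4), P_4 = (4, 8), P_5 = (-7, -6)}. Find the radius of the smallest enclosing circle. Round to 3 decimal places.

9.304

The minimum enclosing circle of a finite set is fixed by two of the points (as a diameter) or three (as a circumcircle).
The minimum enclosing circle is determined by three boundary points: P_1, P_2, P_4.
Their circumcentre is (-48/37, 13/37) with r² = 118505/1369.
The farthest remaining point P_5 is at distance² 99746/1369 ≤ 118505/1369.
r = √(118505/1369) ≈ 9.304.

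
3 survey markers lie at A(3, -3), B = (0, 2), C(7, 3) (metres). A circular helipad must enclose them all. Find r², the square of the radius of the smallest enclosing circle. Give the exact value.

Side lengths²: AB² = 34, AC² = 52, BC² = 50.
Since AC² = 52 < 50 + 34 = 84, the triangle is acute, so the smallest enclosing circle is the circumcircle.
Circumcentre = (71/19, 16/19), r² = 5525/361.

5525/361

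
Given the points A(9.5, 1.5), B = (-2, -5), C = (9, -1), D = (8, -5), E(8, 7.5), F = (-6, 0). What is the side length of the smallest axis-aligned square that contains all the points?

15.5

The bounding box has width 15.5 and height 12.5.
An axis-aligned square enclosing the set must have side ≥ max(width, height).
So the minimum side is max(15.5, 12.5) = 15.5.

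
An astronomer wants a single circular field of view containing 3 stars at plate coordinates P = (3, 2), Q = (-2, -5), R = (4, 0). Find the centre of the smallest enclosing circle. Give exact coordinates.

Side lengths²: PQ² = 74, PR² = 5, QR² = 61.
Since PQ² = 74 ≥ 61 + 5 = 66, the angle opposite PQ is not acute, so the smallest enclosing circle has PQ as diameter.
Centre = midpoint of PQ = (0.5, -1.5), r² = 74/4 = 18.5.
Centre = (0.5, -1.5).

(0.5, -1.5)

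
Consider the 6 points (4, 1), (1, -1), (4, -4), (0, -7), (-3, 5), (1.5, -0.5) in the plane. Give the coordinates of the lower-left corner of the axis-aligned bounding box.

x-range [-3, 4], y-range [-7, 5].
The lower-left corner is (-3, -7).

(-3, -7)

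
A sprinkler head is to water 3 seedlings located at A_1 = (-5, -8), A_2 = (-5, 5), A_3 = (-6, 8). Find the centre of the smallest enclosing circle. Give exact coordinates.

(-5.5, 0)

Side lengths²: A_1A_2² = 169, A_1A_3² = 257, A_2A_3² = 10.
Since A_1A_3² = 257 ≥ 169 + 10 = 179, the angle opposite A_1A_3 is not acute, so the smallest enclosing circle has A_1A_3 as diameter.
Centre = midpoint of A_1A_3 = (-5.5, 0), r² = 257/4 = 64.25.
Centre = (-5.5, 0).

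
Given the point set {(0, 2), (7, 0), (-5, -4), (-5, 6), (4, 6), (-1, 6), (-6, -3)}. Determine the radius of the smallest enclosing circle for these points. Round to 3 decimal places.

7.109

The minimum enclosing circle is determined by three boundary points: (7, 0), (-5, 6), (-6, -3).
Their circumcentre is (-1/19, 17/19) with r² = 18245/361.
The farthest remaining point (-5, -4) is at distance² 17485/361 ≤ 18245/361.
r = √(18245/361) ≈ 7.109.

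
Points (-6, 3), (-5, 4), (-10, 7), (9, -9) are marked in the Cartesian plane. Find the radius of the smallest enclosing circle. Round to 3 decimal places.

12.420

By Welzl's lemma the MEC is supported by two points (diametrically opposite) or three points (on a circumcircle).
The farthest pair is (-10, 7)–(9, -9) with squared distance 617. The circle on this segment as diameter has centre (-0.5, -1) and r² = 617/4 = 154.25.
Check (-6, 3): distance² to centre = 46.25 ≤ 154.25, so it lies inside.
All remaining points lie in this disk, and no smaller disk contains both endpoints, so this is the minimum enclosing circle.
r = √(154.25) ≈ 12.420.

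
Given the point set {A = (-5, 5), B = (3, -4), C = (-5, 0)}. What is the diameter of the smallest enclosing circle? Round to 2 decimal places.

12.04

Side lengths²: AB² = 145, AC² = 25, BC² = 80.
Since AB² = 145 ≥ 80 + 25 = 105, the angle opposite AB is not acute, so the smallest enclosing circle has AB as diameter.
Centre = midpoint of AB = (-1, 0.5), r² = 145/4 = 36.25.
Diameter = 2r = 2√(36.25) ≈ 12.04.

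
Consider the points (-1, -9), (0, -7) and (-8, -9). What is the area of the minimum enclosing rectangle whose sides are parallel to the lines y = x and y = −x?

35

In coordinates u = x + y, v = x − y the rectangle is axis-aligned; the map (x,y)→(u,v) scales areas by 2.
u-values: -10, -7, -17; range = -7 − (-17) = 10.
v-values: 8, 7, 1; range = 8 − 1 = 7.
Area = (10 × 7) / 2 = 35.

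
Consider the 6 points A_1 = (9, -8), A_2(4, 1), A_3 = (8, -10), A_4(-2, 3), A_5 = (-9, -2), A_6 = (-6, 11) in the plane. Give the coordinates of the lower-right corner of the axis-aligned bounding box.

(9, -10)

x-range [-9, 9], y-range [-10, 11].
The lower-right corner is (9, -10).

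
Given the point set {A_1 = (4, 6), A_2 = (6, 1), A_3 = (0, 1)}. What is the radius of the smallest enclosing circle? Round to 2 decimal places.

3.45

Side lengths²: A_1A_2² = 29, A_1A_3² = 41, A_2A_3² = 36.
Since A_1A_3² = 41 < 36 + 29 = 65, the triangle is acute, so the smallest enclosing circle is the circumcircle.
Circumcentre = (3, 2.7), r² = 11.89.
r = √(11.89) ≈ 3.45.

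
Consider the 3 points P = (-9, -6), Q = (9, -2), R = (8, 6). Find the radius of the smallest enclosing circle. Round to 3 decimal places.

Side lengths²: PQ² = 340, PR² = 433, QR² = 65.
Since PR² = 433 ≥ 340 + 65 = 405, the angle opposite PR is not acute, so the smallest enclosing circle has PR as diameter.
Centre = midpoint of PR = (-0.5, 0), r² = 433/4 = 108.25.
r = √(108.25) ≈ 10.404.

10.404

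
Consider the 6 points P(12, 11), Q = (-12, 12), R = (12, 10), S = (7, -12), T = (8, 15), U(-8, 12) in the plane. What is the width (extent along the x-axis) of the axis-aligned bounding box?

24

max x = 12, min x = -12, so width = 24.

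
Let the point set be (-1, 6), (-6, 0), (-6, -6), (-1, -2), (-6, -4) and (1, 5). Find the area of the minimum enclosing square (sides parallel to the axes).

The bounding box has width 7 and height 12.
An axis-aligned square enclosing the set must have side ≥ max(width, height).
So the minimum side is max(7, 12) = 12.
Area = 12² = 144.

144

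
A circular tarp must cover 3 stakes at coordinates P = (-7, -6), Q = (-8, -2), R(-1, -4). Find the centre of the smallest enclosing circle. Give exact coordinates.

(-119/26, -85/26)

Side lengths²: PQ² = 17, PR² = 40, QR² = 53.
Since QR² = 53 < 40 + 17 = 57, the triangle is acute, so the smallest enclosing circle is the circumcircle.
Circumcentre = (-119/26, -85/26), r² = 4505/338.
Centre = (-119/26, -85/26).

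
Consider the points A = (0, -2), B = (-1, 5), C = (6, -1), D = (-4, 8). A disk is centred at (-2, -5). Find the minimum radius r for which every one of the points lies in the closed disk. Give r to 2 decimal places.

The required radius is the distance from (-2, -5) to the farthest point.
Squared distances: 13, 101, 80, 173.
Maximum is 173, attained at D.
r = √173 ≈ 13.15.

13.15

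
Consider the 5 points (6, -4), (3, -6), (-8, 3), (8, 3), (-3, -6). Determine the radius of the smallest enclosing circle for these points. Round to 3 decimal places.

8.139

The minimum enclosing circle is determined by three boundary points: (6, -4), (-8, 3), (8, 3).
Their circumcentre is (0, 1.5) with r² = 66.25.
The farthest remaining point (3, -6) is at distance² 65.25 ≤ 66.25.
r = √(66.25) ≈ 8.139.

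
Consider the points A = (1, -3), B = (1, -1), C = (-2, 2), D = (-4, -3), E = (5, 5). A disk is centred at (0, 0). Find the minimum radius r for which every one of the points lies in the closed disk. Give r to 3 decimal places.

The required radius is the distance from (0, 0) to the farthest point.
Squared distances: 10, 2, 8, 25, 50.
Maximum is 50, attained at E.
r = √50 ≈ 7.071.

7.071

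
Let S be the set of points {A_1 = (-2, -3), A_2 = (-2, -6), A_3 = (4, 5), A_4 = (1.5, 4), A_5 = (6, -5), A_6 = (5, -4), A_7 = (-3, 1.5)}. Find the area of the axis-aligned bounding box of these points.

99

x ranges over [-3, 6], width 9.
y ranges over [-6, 5], height 11.
Area = 9 × 11 = 99.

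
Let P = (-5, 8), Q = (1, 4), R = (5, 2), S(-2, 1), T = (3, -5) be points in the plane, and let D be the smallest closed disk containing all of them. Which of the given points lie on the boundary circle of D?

By Welzl's lemma the MEC is supported by two points (diametrically opposite) or three points (on a circumcircle).
The farthest pair is P–T with squared distance 233. The circle on this segment as diameter has centre (-1, 1.5) and r² = 233/4 = 58.25.
Check Q: distance² to centre = 10.25 ≤ 58.25, so it lies inside.
All remaining points lie in this disk, and no smaller disk contains both endpoints, so this is the minimum enclosing circle.
The points at distance exactly r from the centre are P, T — 2 points.

P, T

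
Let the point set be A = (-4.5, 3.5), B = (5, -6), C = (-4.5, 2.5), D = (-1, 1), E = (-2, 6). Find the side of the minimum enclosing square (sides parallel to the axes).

12

The bounding box has width 9.5 and height 12.
An axis-aligned square enclosing the set must have side ≥ max(width, height).
So the minimum side is max(9.5, 12) = 12.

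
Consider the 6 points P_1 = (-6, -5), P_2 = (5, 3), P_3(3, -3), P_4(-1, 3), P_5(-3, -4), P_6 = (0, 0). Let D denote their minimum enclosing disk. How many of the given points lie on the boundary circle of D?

2

By Welzl's lemma the MEC is supported by two points (diametrically opposite) or three points (on a circumcircle).
The farthest pair is P_1–P_2 with squared distance 185. The circle on this segment as diameter has centre (-0.5, -1) and r² = 185/4 = 46.25.
Check P_3: distance² to centre = 16.25 ≤ 46.25, so it lies inside.
All remaining points lie in this disk, and no smaller disk contains both endpoints, so this is the minimum enclosing circle.
The points at distance exactly r from the centre are P_1, P_2 — 2 points.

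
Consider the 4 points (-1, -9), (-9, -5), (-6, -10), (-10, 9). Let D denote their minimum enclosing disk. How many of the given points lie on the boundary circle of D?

The farthest pair is (-1, -9)–(-10, 9) with squared distance 405. The circle on this segment as diameter has centre (-5.5, 0) and r² = 405/4 = 101.25.
Check (-9, -5): distance² to centre = 37.25 ≤ 101.25, so it lies inside.
All remaining points lie in this disk, and no smaller disk contains both endpoints, so this is the minimum enclosing circle.
The points at distance exactly r from the centre are (-1, -9), (-10, 9) — 2 points.

2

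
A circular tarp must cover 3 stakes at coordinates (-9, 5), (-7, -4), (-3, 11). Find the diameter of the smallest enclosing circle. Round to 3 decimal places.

Call the three points A, B, C in the order given.
Side lengths²: AB² = 85, AC² = 72, BC² = 241.
Since BC² = 241 ≥ 85 + 72 = 157, the angle opposite BC is not acute, so the smallest enclosing circle has BC as diameter.
Centre = midpoint of BC = (-5, 3.5), r² = 241/4 = 60.25.
Diameter = 2r = 2√(60.25) ≈ 15.524.

15.524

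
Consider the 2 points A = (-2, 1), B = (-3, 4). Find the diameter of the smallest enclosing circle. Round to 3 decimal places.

The smallest circle enclosing two points has them as diameter endpoints.
Centre = midpoint = (-2.5, 2.5); r² = |AB|²/4 = 10/4 = 2.5.
Diameter = 2r = 2√(2.5) ≈ 3.162.

3.162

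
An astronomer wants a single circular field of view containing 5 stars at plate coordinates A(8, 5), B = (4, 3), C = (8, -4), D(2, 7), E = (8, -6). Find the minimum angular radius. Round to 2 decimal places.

The farthest pair is D–E with squared distance 205. The circle on this segment as diameter has centre (5, 0.5) and r² = 205/4 = 51.25.
Check A: distance² to centre = 29.25 ≤ 51.25, so it lies inside.
All remaining points lie in this disk, and no smaller disk contains both endpoints, so this is the minimum enclosing circle.
r = √(51.25) ≈ 7.16.

7.16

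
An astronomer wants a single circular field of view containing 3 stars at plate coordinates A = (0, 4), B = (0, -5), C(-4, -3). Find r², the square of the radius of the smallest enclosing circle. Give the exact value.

Side lengths²: AB² = 81, AC² = 65, BC² = 20.
Since AB² = 81 < 65 + 20 = 85, the triangle is acute, so the smallest enclosing circle is the circumcircle.
Circumcentre = (-0.25, -0.5), r² = 20.3125.

20.3125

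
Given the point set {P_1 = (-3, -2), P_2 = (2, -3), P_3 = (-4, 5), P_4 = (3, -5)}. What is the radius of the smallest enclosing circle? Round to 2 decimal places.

6.10

The farthest pair is P_3–P_4 with squared distance 149. The circle on this segment as diameter has centre (-0.5, 0) and r² = 149/4 = 37.25.
Check P_1: distance² to centre = 10.25 ≤ 37.25, so it lies inside.
All remaining points lie in this disk, and no smaller disk contains both endpoints, so this is the minimum enclosing circle.
r = √(37.25) ≈ 6.10.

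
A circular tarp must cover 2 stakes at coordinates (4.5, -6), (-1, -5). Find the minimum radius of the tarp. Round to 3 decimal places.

2.795

The smallest circle enclosing two points has them as diameter endpoints.
Centre = midpoint = (1.75, -5.5); r² = |(4.5, -6)−(-1, -5)|²/4 = 31.25/4 = 7.8125.
r = √(7.8125) ≈ 2.795.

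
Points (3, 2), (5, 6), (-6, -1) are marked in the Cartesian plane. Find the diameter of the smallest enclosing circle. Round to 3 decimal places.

Call the three points A, B, C in the order given.
Side lengths²: AB² = 20, AC² = 90, BC² = 170.
Since BC² = 170 ≥ 90 + 20 = 110, the angle opposite BC is not acute, so the smallest enclosing circle has BC as diameter.
Centre = midpoint of BC = (-0.5, 2.5), r² = 170/4 = 42.5.
Diameter = 2r = 2√(42.5) ≈ 13.038.

13.038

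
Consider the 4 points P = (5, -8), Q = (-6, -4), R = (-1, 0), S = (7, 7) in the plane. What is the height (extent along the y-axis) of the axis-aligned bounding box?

max y = 7, min y = -8, so height = 15.

15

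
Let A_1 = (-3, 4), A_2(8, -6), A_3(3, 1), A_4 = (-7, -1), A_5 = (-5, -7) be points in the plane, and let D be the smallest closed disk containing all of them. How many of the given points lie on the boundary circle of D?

The minimum enclosing circle is determined by three boundary points: A_1, A_2, A_4.
Their circumcentre is (25/38, -115/38) with r² = 45305/722.
The farthest remaining point A_5 is at distance² 34513/722 ≤ 45305/722.
The points at distance exactly r from the centre are A_1, A_2, A_4 — 3 points.

3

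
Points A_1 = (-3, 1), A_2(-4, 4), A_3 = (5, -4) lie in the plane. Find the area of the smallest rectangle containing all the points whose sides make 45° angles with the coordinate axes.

In coordinates u = x + y, v = x − y the rectangle is axis-aligned; the map (x,y)→(u,v) scales areas by 2.
u-values: -2, 0, 1; range = 1 − (-2) = 3.
v-values: -4, -8, 9; range = 9 − (-8) = 17.
Area = (3 × 17) / 2 = 25.5.

25.5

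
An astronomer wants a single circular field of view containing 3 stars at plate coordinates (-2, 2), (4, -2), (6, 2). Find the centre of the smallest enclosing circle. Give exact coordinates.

Call the three points A, B, C in the order given.
Side lengths²: AB² = 52, AC² = 64, BC² = 20.
Since AC² = 64 < 52 + 20 = 72, the triangle is acute, so the smallest enclosing circle is the circumcircle.
Circumcentre = (2, 1.5), r² = 16.25.
Centre = (2, 1.5).

(2, 1.5)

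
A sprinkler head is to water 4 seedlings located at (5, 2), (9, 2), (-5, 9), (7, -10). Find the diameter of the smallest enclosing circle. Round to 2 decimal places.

22.47

The minimum enclosing circle of a finite set is fixed by two of the points (as a diameter) or three (as a circumcircle).
The farthest pair is (-5, 9)–(7, -10) with squared distance 505. The circle on this segment as diameter has centre (1, -0.5) and r² = 505/4 = 126.25.
Check (5, 2): distance² to centre = 22.25 ≤ 126.25, so it lies inside.
All remaining points lie in this disk, and no smaller disk contains both endpoints, so this is the minimum enclosing circle.
Diameter = 2r = 2√(126.25) ≈ 22.47.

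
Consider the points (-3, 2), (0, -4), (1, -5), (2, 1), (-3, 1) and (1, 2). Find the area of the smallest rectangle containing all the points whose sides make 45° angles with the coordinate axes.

38.5

In coordinates u = x + y, v = x − y the rectangle is axis-aligned; the map (x,y)→(u,v) scales areas by 2.
u-values: -1, -4, -4, 3, -2, 3; range = 3 − (-4) = 7.
v-values: -5, 4, 6, 1, -4, -1; range = 6 − (-5) = 11.
Area = (7 × 11) / 2 = 38.5.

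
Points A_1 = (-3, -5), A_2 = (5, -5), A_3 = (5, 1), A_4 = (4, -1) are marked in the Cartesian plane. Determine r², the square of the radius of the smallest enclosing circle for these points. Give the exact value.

25

The farthest pair is A_1–A_3 with squared distance 100. The circle on this segment as diameter has centre (1, -2) and r² = 100/4 = 25.
Check A_2: distance² to centre = 25 ≤ 25, so it lies inside.
All remaining points lie in this disk, and no smaller disk contains both endpoints, so this is the minimum enclosing circle.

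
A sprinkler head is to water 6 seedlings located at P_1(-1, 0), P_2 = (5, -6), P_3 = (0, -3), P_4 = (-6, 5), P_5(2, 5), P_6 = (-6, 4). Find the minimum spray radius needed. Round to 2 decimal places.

7.78

The minimum enclosing circle of a finite set is fixed by two of the points (as a diameter) or three (as a circumcircle).
The farthest pair is P_2–P_4 with squared distance 242. The circle on this segment as diameter has centre (-0.5, -0.5) and r² = 242/4 = 60.5.
Check P_1: distance² to centre = 0.5 ≤ 60.5, so it lies inside.
All remaining points lie in this disk, and no smaller disk contains both endpoints, so this is the minimum enclosing circle.
r = √(60.5) ≈ 7.78.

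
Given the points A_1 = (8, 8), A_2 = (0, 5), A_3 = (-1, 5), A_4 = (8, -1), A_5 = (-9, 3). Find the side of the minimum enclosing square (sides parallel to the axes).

17

The bounding box has width 17 and height 9.
An axis-aligned square enclosing the set must have side ≥ max(width, height).
So the minimum side is max(17, 9) = 17.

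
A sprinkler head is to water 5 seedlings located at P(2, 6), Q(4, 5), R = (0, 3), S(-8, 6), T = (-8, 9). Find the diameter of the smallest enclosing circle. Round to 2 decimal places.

The farthest pair is Q–T with squared distance 160. The circle on this segment as diameter has centre (-2, 7) and r² = 160/4 = 40.
Check P: distance² to centre = 17 ≤ 40, so it lies inside.
All remaining points lie in this disk, and no smaller disk contains both endpoints, so this is the minimum enclosing circle.
Diameter = 2r = 2√40 ≈ 12.65.

12.65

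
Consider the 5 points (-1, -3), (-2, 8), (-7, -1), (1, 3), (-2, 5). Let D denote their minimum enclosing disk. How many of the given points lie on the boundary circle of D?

3

The minimum enclosing circle of a finite set is fixed by two of the points (as a diameter) or three (as a circumcircle).
The minimum enclosing circle is determined by three boundary points: (-1, -3), (-2, 8), (-7, -1).
Their circumcentre is (-2.53125, 2.40625) with r² = 31.572265625.
The farthest remaining point (1, 3) is at distance² 12.822265625 ≤ 31.572265625.
The points at distance exactly r from the centre are (-1, -3), (-2, 8), (-7, -1) — 3 points.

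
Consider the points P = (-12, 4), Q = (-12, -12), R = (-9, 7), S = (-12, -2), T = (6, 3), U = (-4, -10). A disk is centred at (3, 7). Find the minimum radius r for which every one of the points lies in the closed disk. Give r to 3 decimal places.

The required radius is the distance from (3, 7) to the farthest point.
Squared distances: 234, 586, 144, 306, 25, 338.
Maximum is 586, attained at Q.
r = √586 ≈ 24.207.

24.207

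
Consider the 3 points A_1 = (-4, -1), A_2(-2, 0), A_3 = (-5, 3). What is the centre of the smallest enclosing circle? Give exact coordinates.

Side lengths²: A_1A_2² = 5, A_1A_3² = 17, A_2A_3² = 18.
Since A_2A_3² = 18 < 17 + 5 = 22, the triangle is acute, so the smallest enclosing circle is the circumcircle.
Circumcentre = (-23/6, 7/6), r² = 85/18.
Centre = (-23/6, 7/6).

(-23/6, 7/6)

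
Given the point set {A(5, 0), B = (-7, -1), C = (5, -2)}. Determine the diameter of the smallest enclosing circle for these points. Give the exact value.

145/12

Side lengths²: AB² = 145, AC² = 4, BC² = 145.
Since BC² = 145 < 145 + 4 = 149, the triangle is acute, so the smallest enclosing circle is the circumcircle.
Circumcentre = (-23/24, -1), r² = 21025/576.
Diameter = 2r = 2√(21025/576) = 145/12.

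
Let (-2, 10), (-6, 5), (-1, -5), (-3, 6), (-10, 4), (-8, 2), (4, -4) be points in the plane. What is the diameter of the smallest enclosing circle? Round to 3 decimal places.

By Welzl's lemma the MEC is supported by two points (diametrically opposite) or three points (on a circumcircle).
The minimum enclosing circle is determined by three boundary points: (-2, 10), (-10, 4), (4, -4).
Their circumcentre is (-75/37, 63/37) with r² = 94250/1369.
The farthest remaining point (-1, -5) is at distance² 62948/1369 ≤ 94250/1369.
Diameter = 2r = 2√(94250/1369) ≈ 16.595.

16.595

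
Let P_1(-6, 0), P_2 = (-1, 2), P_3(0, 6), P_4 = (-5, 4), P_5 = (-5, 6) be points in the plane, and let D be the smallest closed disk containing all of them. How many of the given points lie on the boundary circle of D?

2

The farthest pair is P_1–P_3 with squared distance 72. The circle on this segment as diameter has centre (-3, 3) and r² = 72/4 = 18.
Check P_2: distance² to centre = 5 ≤ 18, so it lies inside.
All remaining points lie in this disk, and no smaller disk contains both endpoints, so this is the minimum enclosing circle.
The points at distance exactly r from the centre are P_1, P_3 — 2 points.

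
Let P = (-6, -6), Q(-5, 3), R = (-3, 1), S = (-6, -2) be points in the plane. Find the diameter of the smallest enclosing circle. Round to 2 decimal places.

A smallest enclosing disk is always determined by at most three of the input points on its boundary.
The farthest pair is P–Q with squared distance 82. The circle on this segment as diameter has centre (-5.5, -1.5) and r² = 82/4 = 20.5.
Check R: distance² to centre = 12.5 ≤ 20.5, so it lies inside.
All remaining points lie in this disk, and no smaller disk contains both endpoints, so this is the minimum enclosing circle.
Diameter = 2r = 2√(20.5) ≈ 9.06.

9.06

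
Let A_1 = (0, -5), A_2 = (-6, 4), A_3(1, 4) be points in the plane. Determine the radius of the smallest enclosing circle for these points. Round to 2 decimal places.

5.44

Side lengths²: A_1A_2² = 117, A_1A_3² = 82, A_2A_3² = 49.
Since A_1A_2² = 117 < 82 + 49 = 131, the triangle is acute, so the smallest enclosing circle is the circumcircle.
Circumcentre = (-2.5, -1/6), r² = 533/18.
r = √(533/18) ≈ 5.44.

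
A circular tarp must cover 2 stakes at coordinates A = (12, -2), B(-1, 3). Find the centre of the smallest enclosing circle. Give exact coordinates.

The smallest circle enclosing two points has them as diameter endpoints.
Centre = midpoint = (5.5, 0.5); r² = |AB|²/4 = 194/4 = 48.5.
Centre = (5.5, 0.5).

(5.5, 0.5)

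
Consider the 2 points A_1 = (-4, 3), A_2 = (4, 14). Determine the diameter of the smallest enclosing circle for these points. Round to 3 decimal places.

The smallest circle enclosing two points has them as diameter endpoints.
Centre = midpoint = (0, 8.5); r² = |A_1A_2|²/4 = 185/4 = 46.25.
Diameter = 2r = 2√(46.25) ≈ 13.601.

13.601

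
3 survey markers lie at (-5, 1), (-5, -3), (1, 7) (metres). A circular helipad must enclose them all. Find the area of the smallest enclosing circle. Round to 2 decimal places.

106.81

Call the three points A, B, C in the order given.
Side lengths²: AB² = 16, AC² = 72, BC² = 136.
Since BC² = 136 ≥ 72 + 16 = 88, the angle opposite BC is not acute, so the smallest enclosing circle has BC as diameter.
Centre = midpoint of BC = (-2, 2), r² = 136/4 = 34.
Area = π·r² = π·34 ≈ 106.81.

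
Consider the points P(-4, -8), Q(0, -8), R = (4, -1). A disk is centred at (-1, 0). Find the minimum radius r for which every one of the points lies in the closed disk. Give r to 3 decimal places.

The required radius is the distance from (-1, 0) to the farthest point.
Squared distances: 73, 65, 26.
Maximum is 73, attained at P.
r = √73 ≈ 8.544.

8.544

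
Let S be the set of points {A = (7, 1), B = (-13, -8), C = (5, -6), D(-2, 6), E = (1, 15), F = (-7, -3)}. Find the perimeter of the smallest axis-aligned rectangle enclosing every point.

Width = max x − min x = 7 − (-13) = 20.
Height = max y − min y = 15 − (-8) = 23.
Perimeter = 2(20 + 23) = 86.

86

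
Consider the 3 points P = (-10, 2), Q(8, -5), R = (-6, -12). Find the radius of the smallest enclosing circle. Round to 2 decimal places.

9.82

Side lengths²: PQ² = 373, PR² = 212, QR² = 245.
Since PQ² = 373 < 245 + 212 = 457, the triangle is acute, so the smallest enclosing circle is the circumcircle.
Circumcentre = (-1.65625, -3.1875), r² = 96.5283203125.
r = √(96.5283203125) ≈ 9.82.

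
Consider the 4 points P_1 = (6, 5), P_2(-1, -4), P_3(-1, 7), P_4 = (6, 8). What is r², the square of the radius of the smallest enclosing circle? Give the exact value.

48.25

The farthest pair is P_2–P_4 with squared distance 193. The circle on this segment as diameter has centre (2.5, 2) and r² = 193/4 = 48.25.
Check P_1: distance² to centre = 21.25 ≤ 48.25, so it lies inside.
All remaining points lie in this disk, and no smaller disk contains both endpoints, so this is the minimum enclosing circle.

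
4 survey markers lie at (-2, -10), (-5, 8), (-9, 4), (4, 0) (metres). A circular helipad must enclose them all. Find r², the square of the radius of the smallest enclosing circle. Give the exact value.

By Welzl's lemma the MEC is supported by two points (diametrically opposite) or three points (on a circumcircle).
The farthest pair is (-2, -10)–(-5, 8) with squared distance 333. The circle on this segment as diameter has centre (-3.5, -1) and r² = 333/4 = 83.25.
Check (-9, 4): distance² to centre = 55.25 ≤ 83.25, so it lies inside.
All remaining points lie in this disk, and no smaller disk contains both endpoints, so this is the minimum enclosing circle.

83.25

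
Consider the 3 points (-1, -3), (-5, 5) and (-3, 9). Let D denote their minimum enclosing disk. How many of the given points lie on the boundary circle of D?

2

Call the three points A, B, C in the order given.
Side lengths²: AB² = 80, AC² = 148, BC² = 20.
Since AC² = 148 ≥ 80 + 20 = 100, the angle opposite AC is not acute, so the smallest enclosing circle has AC as diameter.
Centre = midpoint of AC = (-2, 3), r² = 148/4 = 37.
The points at distance exactly r from the centre are (-1, -3), (-3, 9) — 2 points.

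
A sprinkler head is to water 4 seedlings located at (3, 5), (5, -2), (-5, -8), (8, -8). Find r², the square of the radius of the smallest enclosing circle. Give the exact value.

A smallest enclosing disk is always determined by at most three of the input points on its boundary.
The minimum enclosing circle is determined by three boundary points: (3, 5), (-5, -8), (8, -8).
Their circumcentre is (1.5, -79/26) with r² = 22601/338.
The farthest remaining point (5, -2) is at distance² 4505/338 ≤ 22601/338.

22601/338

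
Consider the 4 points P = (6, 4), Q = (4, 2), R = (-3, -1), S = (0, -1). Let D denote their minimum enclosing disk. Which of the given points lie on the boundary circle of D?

P, R

The farthest pair is P–R with squared distance 106. The circle on this segment as diameter has centre (1.5, 1.5) and r² = 106/4 = 26.5.
Check Q: distance² to centre = 6.5 ≤ 26.5, so it lies inside.
All remaining points lie in this disk, and no smaller disk contains both endpoints, so this is the minimum enclosing circle.
The points at distance exactly r from the centre are P, R — 2 points.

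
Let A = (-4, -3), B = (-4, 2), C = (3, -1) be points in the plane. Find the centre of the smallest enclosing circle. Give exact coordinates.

(-13/14, -0.5)

Side lengths²: AB² = 25, AC² = 53, BC² = 58.
Since BC² = 58 < 53 + 25 = 78, the triangle is acute, so the smallest enclosing circle is the circumcircle.
Circumcentre = (-13/14, -0.5), r² = 1537/98.
Centre = (-13/14, -0.5).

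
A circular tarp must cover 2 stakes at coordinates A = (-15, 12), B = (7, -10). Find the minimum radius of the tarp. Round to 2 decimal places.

15.56

The smallest circle enclosing two points has them as diameter endpoints.
Centre = midpoint = (-4, 1); r² = |AB|²/4 = 968/4 = 242.
r = √242 ≈ 15.56.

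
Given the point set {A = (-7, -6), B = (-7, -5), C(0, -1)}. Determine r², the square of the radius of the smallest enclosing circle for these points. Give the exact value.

Side lengths²: AB² = 1, AC² = 74, BC² = 65.
Since AC² = 74 ≥ 65 + 1 = 66, the angle opposite AC is not acute, so the smallest enclosing circle has AC as diameter.
Centre = midpoint of AC = (-3.5, -3.5), r² = 74/4 = 18.5.

18.5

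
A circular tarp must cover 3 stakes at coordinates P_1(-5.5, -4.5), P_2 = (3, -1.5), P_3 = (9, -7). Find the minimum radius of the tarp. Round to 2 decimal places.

7.36

Side lengths²: P_1P_2² = 81.25, P_1P_3² = 216.5, P_2P_3² = 66.25.
Since P_1P_3² = 216.5 ≥ 81.25 + 66.25 = 147.5, the angle opposite P_1P_3 is not acute, so the smallest enclosing circle has P_1P_3 as diameter.
Centre = midpoint of P_1P_3 = (1.75, -5.75), r² = 216.5/4 = 54.125.
r = √(54.125) ≈ 7.36.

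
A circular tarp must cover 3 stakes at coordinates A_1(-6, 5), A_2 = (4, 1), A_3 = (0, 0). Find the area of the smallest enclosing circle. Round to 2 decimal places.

91.11

Side lengths²: A_1A_2² = 116, A_1A_3² = 61, A_2A_3² = 17.
Since A_1A_2² = 116 ≥ 61 + 17 = 78, the angle opposite A_1A_2 is not acute, so the smallest enclosing circle has A_1A_2 as diameter.
Centre = midpoint of A_1A_2 = (-1, 3), r² = 116/4 = 29.
Area = π·r² = π·29 ≈ 91.11.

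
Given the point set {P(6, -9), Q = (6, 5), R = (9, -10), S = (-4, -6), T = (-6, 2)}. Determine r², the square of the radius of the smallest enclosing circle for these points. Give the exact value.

By Welzl's lemma the MEC is supported by two points (diametrically opposite) or three points (on a circumcircle).
The minimum enclosing circle is determined by three boundary points: Q, R, T.
Their circumcentre is (25/14, -51/14) with r² = 9061/98.
The farthest remaining point P is at distance² 4553/98 ≤ 9061/98.

9061/98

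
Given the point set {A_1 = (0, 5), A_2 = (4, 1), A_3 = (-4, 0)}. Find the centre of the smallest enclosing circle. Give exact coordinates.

(-1/18, 17/18)

Side lengths²: A_1A_2² = 32, A_1A_3² = 41, A_2A_3² = 65.
Since A_2A_3² = 65 < 41 + 32 = 73, the triangle is acute, so the smallest enclosing circle is the circumcircle.
Circumcentre = (-1/18, 17/18), r² = 2665/162.
Centre = (-1/18, 17/18).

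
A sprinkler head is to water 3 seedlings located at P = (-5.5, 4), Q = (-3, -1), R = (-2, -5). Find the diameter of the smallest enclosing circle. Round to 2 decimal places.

9.66

Side lengths²: PQ² = 31.25, PR² = 93.25, QR² = 17.
Since PR² = 93.25 ≥ 31.25 + 17 = 48.25, the angle opposite PR is not acute, so the smallest enclosing circle has PR as diameter.
Centre = midpoint of PR = (-3.75, -0.5), r² = 93.25/4 = 23.3125.
Diameter = 2r = 2√(23.3125) ≈ 9.66.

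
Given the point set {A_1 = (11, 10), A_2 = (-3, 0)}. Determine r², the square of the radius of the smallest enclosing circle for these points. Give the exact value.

The smallest circle enclosing two points has them as diameter endpoints.
Centre = midpoint = (4, 5); r² = |A_1A_2|²/4 = 296/4 = 74.

74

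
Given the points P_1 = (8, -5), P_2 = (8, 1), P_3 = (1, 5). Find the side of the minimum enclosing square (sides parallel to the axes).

The bounding box has width 7 and height 10.
An axis-aligned square enclosing the set must have side ≥ max(width, height).
So the minimum side is max(7, 10) = 10.

10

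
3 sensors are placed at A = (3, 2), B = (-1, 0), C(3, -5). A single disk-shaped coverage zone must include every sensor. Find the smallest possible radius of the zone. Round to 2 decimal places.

Side lengths²: AB² = 20, AC² = 49, BC² = 41.
Since AC² = 49 < 41 + 20 = 61, the triangle is acute, so the smallest enclosing circle is the circumcircle.
Circumcentre = (2.25, -1.5), r² = 12.8125.
r = √(12.8125) ≈ 3.58.

3.58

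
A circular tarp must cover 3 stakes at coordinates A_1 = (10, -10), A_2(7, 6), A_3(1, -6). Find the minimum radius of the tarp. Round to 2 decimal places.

8.15

Side lengths²: A_1A_2² = 265, A_1A_3² = 97, A_2A_3² = 180.
Since A_1A_2² = 265 < 180 + 97 = 277, the triangle is acute, so the smallest enclosing circle is the circumcircle.
Circumcentre = (179/22, -91/44), r² = 128525/1936.
r = √(128525/1936) ≈ 8.15.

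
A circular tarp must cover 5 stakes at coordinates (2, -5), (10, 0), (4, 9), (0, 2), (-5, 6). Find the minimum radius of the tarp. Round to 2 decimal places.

8.08

The minimum enclosing circle of a finite set is fixed by two of the points (as a diameter) or three (as a circumcircle).
The farthest pair is (10, 0)–(-5, 6) with squared distance 261. The circle on this segment as diameter has centre (2.5, 3) and r² = 261/4 = 65.25.
Check (2, -5): distance² to centre = 64.25 ≤ 65.25, so it lies inside.
All remaining points lie in this disk, and no smaller disk contains both endpoints, so this is the minimum enclosing circle.
r = √(65.25) ≈ 8.08.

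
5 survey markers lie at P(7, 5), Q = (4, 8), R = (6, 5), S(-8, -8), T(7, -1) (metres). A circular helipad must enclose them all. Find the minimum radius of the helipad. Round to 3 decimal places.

A smallest enclosing disk is always determined by at most three of the input points on its boundary.
The minimum enclosing circle is determined by three boundary points: P, Q, S.
Their circumcentre is (-10/7, -3/7) with r² = 4925/49.
The farthest remaining point R is at distance² 4148/49 ≤ 4925/49.
r = √(4925/49) ≈ 10.025.

10.025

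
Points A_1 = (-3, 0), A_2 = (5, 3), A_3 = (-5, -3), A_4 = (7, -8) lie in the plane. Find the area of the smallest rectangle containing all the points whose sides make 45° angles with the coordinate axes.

144

In coordinates u = x + y, v = x − y the rectangle is axis-aligned; the map (x,y)→(u,v) scales areas by 2.
u-values: -3, 8, -8, -1; range = 8 − (-8) = 16.
v-values: -3, 2, -2, 15; range = 15 − (-3) = 18.
Area = (16 × 18) / 2 = 144.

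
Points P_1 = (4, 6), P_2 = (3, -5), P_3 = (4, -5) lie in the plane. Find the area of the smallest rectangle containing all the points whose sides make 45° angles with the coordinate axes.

66

In coordinates u = x + y, v = x − y the rectangle is axis-aligned; the map (x,y)→(u,v) scales areas by 2.
u-values: 10, -2, -1; range = 10 − (-2) = 12.
v-values: -2, 8, 9; range = 9 − (-2) = 11.
Area = (12 × 11) / 2 = 66.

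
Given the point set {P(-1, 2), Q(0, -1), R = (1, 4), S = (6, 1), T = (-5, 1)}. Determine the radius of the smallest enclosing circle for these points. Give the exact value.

5.5

A smallest enclosing disk is always determined by at most three of the input points on its boundary.
The farthest pair is S–T with squared distance 121. The circle on this segment as diameter has centre (0.5, 1) and r² = 121/4 = 30.25.
Check P: distance² to centre = 3.25 ≤ 30.25, so it lies inside.
All remaining points lie in this disk, and no smaller disk contains both endpoints, so this is the minimum enclosing circle.
r = √(30.25) = 5.5.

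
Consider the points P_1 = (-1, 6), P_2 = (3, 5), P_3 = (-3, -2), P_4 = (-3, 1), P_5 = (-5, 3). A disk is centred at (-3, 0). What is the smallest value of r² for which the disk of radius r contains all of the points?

61

The required radius is the distance from (-3, 0) to the farthest point.
Squared distances: 40, 61, 4, 1, 13.
Maximum is 61, attained at P_2.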